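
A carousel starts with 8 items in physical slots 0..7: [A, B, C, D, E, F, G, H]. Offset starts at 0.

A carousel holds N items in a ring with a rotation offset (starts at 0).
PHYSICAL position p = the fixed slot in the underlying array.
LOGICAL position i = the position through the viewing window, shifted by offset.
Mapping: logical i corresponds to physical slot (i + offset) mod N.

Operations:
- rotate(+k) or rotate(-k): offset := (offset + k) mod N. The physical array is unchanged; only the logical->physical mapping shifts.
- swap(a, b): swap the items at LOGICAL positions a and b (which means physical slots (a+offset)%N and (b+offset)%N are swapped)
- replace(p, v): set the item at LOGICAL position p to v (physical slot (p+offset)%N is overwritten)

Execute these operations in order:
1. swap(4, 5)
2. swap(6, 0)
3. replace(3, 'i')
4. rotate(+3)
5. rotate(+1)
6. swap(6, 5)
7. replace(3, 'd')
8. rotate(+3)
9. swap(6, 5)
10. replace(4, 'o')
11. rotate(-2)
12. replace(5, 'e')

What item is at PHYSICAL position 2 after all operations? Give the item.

After op 1 (swap(4, 5)): offset=0, physical=[A,B,C,D,F,E,G,H], logical=[A,B,C,D,F,E,G,H]
After op 2 (swap(6, 0)): offset=0, physical=[G,B,C,D,F,E,A,H], logical=[G,B,C,D,F,E,A,H]
After op 3 (replace(3, 'i')): offset=0, physical=[G,B,C,i,F,E,A,H], logical=[G,B,C,i,F,E,A,H]
After op 4 (rotate(+3)): offset=3, physical=[G,B,C,i,F,E,A,H], logical=[i,F,E,A,H,G,B,C]
After op 5 (rotate(+1)): offset=4, physical=[G,B,C,i,F,E,A,H], logical=[F,E,A,H,G,B,C,i]
After op 6 (swap(6, 5)): offset=4, physical=[G,C,B,i,F,E,A,H], logical=[F,E,A,H,G,C,B,i]
After op 7 (replace(3, 'd')): offset=4, physical=[G,C,B,i,F,E,A,d], logical=[F,E,A,d,G,C,B,i]
After op 8 (rotate(+3)): offset=7, physical=[G,C,B,i,F,E,A,d], logical=[d,G,C,B,i,F,E,A]
After op 9 (swap(6, 5)): offset=7, physical=[G,C,B,i,E,F,A,d], logical=[d,G,C,B,i,E,F,A]
After op 10 (replace(4, 'o')): offset=7, physical=[G,C,B,o,E,F,A,d], logical=[d,G,C,B,o,E,F,A]
After op 11 (rotate(-2)): offset=5, physical=[G,C,B,o,E,F,A,d], logical=[F,A,d,G,C,B,o,E]
After op 12 (replace(5, 'e')): offset=5, physical=[G,C,e,o,E,F,A,d], logical=[F,A,d,G,C,e,o,E]

Answer: e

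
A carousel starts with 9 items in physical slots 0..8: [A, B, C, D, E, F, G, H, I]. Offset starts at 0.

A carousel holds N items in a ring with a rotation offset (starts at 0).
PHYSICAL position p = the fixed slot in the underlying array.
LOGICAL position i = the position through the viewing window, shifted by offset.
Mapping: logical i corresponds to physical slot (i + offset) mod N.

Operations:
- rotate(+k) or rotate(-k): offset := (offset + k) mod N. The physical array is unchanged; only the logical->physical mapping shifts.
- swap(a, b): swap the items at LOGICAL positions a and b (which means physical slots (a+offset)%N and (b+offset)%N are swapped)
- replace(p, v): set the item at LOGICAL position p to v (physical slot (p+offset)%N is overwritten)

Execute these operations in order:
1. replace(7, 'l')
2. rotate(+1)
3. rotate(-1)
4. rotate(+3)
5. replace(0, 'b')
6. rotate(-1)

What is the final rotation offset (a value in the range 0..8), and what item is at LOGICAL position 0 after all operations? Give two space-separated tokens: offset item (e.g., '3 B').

After op 1 (replace(7, 'l')): offset=0, physical=[A,B,C,D,E,F,G,l,I], logical=[A,B,C,D,E,F,G,l,I]
After op 2 (rotate(+1)): offset=1, physical=[A,B,C,D,E,F,G,l,I], logical=[B,C,D,E,F,G,l,I,A]
After op 3 (rotate(-1)): offset=0, physical=[A,B,C,D,E,F,G,l,I], logical=[A,B,C,D,E,F,G,l,I]
After op 4 (rotate(+3)): offset=3, physical=[A,B,C,D,E,F,G,l,I], logical=[D,E,F,G,l,I,A,B,C]
After op 5 (replace(0, 'b')): offset=3, physical=[A,B,C,b,E,F,G,l,I], logical=[b,E,F,G,l,I,A,B,C]
After op 6 (rotate(-1)): offset=2, physical=[A,B,C,b,E,F,G,l,I], logical=[C,b,E,F,G,l,I,A,B]

Answer: 2 C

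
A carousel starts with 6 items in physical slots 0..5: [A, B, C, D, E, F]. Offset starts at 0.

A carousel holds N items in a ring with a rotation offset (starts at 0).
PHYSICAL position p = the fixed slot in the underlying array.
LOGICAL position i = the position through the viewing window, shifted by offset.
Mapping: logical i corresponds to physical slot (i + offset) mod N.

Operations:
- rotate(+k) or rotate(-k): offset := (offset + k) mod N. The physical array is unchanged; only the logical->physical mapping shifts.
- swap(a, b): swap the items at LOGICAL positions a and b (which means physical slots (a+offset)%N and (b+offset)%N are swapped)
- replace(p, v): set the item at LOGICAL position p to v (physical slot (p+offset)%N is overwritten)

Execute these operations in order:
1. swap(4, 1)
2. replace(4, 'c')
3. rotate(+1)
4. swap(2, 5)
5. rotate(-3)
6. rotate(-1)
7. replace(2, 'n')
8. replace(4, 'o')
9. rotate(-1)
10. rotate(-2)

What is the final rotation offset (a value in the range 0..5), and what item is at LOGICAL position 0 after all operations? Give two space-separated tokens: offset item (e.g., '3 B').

After op 1 (swap(4, 1)): offset=0, physical=[A,E,C,D,B,F], logical=[A,E,C,D,B,F]
After op 2 (replace(4, 'c')): offset=0, physical=[A,E,C,D,c,F], logical=[A,E,C,D,c,F]
After op 3 (rotate(+1)): offset=1, physical=[A,E,C,D,c,F], logical=[E,C,D,c,F,A]
After op 4 (swap(2, 5)): offset=1, physical=[D,E,C,A,c,F], logical=[E,C,A,c,F,D]
After op 5 (rotate(-3)): offset=4, physical=[D,E,C,A,c,F], logical=[c,F,D,E,C,A]
After op 6 (rotate(-1)): offset=3, physical=[D,E,C,A,c,F], logical=[A,c,F,D,E,C]
After op 7 (replace(2, 'n')): offset=3, physical=[D,E,C,A,c,n], logical=[A,c,n,D,E,C]
After op 8 (replace(4, 'o')): offset=3, physical=[D,o,C,A,c,n], logical=[A,c,n,D,o,C]
After op 9 (rotate(-1)): offset=2, physical=[D,o,C,A,c,n], logical=[C,A,c,n,D,o]
After op 10 (rotate(-2)): offset=0, physical=[D,o,C,A,c,n], logical=[D,o,C,A,c,n]

Answer: 0 D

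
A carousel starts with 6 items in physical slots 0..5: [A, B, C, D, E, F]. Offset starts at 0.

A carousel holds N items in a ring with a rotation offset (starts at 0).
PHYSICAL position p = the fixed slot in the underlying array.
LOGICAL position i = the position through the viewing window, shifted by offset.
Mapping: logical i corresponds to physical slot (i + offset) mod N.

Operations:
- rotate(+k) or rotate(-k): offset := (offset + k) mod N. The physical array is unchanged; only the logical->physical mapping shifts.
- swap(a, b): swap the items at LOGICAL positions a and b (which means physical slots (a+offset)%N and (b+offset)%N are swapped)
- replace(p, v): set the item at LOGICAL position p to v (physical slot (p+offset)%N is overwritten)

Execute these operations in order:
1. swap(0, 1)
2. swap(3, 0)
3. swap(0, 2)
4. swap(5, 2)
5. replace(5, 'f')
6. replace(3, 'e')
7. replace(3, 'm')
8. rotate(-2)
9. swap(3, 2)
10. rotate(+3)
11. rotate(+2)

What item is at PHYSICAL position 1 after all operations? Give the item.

Answer: C

Derivation:
After op 1 (swap(0, 1)): offset=0, physical=[B,A,C,D,E,F], logical=[B,A,C,D,E,F]
After op 2 (swap(3, 0)): offset=0, physical=[D,A,C,B,E,F], logical=[D,A,C,B,E,F]
After op 3 (swap(0, 2)): offset=0, physical=[C,A,D,B,E,F], logical=[C,A,D,B,E,F]
After op 4 (swap(5, 2)): offset=0, physical=[C,A,F,B,E,D], logical=[C,A,F,B,E,D]
After op 5 (replace(5, 'f')): offset=0, physical=[C,A,F,B,E,f], logical=[C,A,F,B,E,f]
After op 6 (replace(3, 'e')): offset=0, physical=[C,A,F,e,E,f], logical=[C,A,F,e,E,f]
After op 7 (replace(3, 'm')): offset=0, physical=[C,A,F,m,E,f], logical=[C,A,F,m,E,f]
After op 8 (rotate(-2)): offset=4, physical=[C,A,F,m,E,f], logical=[E,f,C,A,F,m]
After op 9 (swap(3, 2)): offset=4, physical=[A,C,F,m,E,f], logical=[E,f,A,C,F,m]
After op 10 (rotate(+3)): offset=1, physical=[A,C,F,m,E,f], logical=[C,F,m,E,f,A]
After op 11 (rotate(+2)): offset=3, physical=[A,C,F,m,E,f], logical=[m,E,f,A,C,F]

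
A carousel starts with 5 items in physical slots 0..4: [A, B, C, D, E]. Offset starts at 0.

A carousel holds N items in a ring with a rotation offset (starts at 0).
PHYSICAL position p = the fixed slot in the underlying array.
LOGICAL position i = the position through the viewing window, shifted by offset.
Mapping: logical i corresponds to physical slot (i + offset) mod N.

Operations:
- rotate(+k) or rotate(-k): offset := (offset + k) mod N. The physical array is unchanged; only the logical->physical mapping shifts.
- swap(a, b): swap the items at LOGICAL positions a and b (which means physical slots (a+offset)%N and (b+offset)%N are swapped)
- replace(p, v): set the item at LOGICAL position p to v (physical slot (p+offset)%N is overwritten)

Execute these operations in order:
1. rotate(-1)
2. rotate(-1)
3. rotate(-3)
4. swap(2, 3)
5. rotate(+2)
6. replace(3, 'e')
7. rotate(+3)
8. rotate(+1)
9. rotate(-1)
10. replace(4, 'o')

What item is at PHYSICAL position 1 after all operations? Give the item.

Answer: B

Derivation:
After op 1 (rotate(-1)): offset=4, physical=[A,B,C,D,E], logical=[E,A,B,C,D]
After op 2 (rotate(-1)): offset=3, physical=[A,B,C,D,E], logical=[D,E,A,B,C]
After op 3 (rotate(-3)): offset=0, physical=[A,B,C,D,E], logical=[A,B,C,D,E]
After op 4 (swap(2, 3)): offset=0, physical=[A,B,D,C,E], logical=[A,B,D,C,E]
After op 5 (rotate(+2)): offset=2, physical=[A,B,D,C,E], logical=[D,C,E,A,B]
After op 6 (replace(3, 'e')): offset=2, physical=[e,B,D,C,E], logical=[D,C,E,e,B]
After op 7 (rotate(+3)): offset=0, physical=[e,B,D,C,E], logical=[e,B,D,C,E]
After op 8 (rotate(+1)): offset=1, physical=[e,B,D,C,E], logical=[B,D,C,E,e]
After op 9 (rotate(-1)): offset=0, physical=[e,B,D,C,E], logical=[e,B,D,C,E]
After op 10 (replace(4, 'o')): offset=0, physical=[e,B,D,C,o], logical=[e,B,D,C,o]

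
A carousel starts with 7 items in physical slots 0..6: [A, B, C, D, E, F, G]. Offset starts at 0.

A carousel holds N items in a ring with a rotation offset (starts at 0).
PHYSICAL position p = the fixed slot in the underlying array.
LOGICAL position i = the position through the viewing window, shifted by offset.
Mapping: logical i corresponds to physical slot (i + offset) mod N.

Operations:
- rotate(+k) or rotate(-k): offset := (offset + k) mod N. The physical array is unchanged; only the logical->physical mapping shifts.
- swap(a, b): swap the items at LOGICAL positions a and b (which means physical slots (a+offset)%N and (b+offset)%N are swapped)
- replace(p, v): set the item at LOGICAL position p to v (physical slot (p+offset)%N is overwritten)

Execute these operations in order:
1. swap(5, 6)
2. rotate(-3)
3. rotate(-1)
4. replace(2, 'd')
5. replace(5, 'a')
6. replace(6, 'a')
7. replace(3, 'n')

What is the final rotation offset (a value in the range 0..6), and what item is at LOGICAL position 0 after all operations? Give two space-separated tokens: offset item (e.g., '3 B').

After op 1 (swap(5, 6)): offset=0, physical=[A,B,C,D,E,G,F], logical=[A,B,C,D,E,G,F]
After op 2 (rotate(-3)): offset=4, physical=[A,B,C,D,E,G,F], logical=[E,G,F,A,B,C,D]
After op 3 (rotate(-1)): offset=3, physical=[A,B,C,D,E,G,F], logical=[D,E,G,F,A,B,C]
After op 4 (replace(2, 'd')): offset=3, physical=[A,B,C,D,E,d,F], logical=[D,E,d,F,A,B,C]
After op 5 (replace(5, 'a')): offset=3, physical=[A,a,C,D,E,d,F], logical=[D,E,d,F,A,a,C]
After op 6 (replace(6, 'a')): offset=3, physical=[A,a,a,D,E,d,F], logical=[D,E,d,F,A,a,a]
After op 7 (replace(3, 'n')): offset=3, physical=[A,a,a,D,E,d,n], logical=[D,E,d,n,A,a,a]

Answer: 3 D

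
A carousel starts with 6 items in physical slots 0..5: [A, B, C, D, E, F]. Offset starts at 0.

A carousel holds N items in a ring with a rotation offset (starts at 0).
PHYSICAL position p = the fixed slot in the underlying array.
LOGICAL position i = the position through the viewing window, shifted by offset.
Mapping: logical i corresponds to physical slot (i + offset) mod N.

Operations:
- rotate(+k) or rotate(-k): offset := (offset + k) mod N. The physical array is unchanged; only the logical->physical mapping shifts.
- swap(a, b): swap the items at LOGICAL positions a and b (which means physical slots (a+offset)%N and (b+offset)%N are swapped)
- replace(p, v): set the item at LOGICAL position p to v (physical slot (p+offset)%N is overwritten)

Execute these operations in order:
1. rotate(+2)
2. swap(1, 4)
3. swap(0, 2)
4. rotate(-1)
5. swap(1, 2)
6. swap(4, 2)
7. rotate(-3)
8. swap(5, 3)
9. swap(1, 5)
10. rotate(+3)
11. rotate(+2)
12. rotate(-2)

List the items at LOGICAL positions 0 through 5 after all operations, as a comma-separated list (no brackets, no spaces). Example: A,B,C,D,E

Answer: F,A,E,C,B,D

Derivation:
After op 1 (rotate(+2)): offset=2, physical=[A,B,C,D,E,F], logical=[C,D,E,F,A,B]
After op 2 (swap(1, 4)): offset=2, physical=[D,B,C,A,E,F], logical=[C,A,E,F,D,B]
After op 3 (swap(0, 2)): offset=2, physical=[D,B,E,A,C,F], logical=[E,A,C,F,D,B]
After op 4 (rotate(-1)): offset=1, physical=[D,B,E,A,C,F], logical=[B,E,A,C,F,D]
After op 5 (swap(1, 2)): offset=1, physical=[D,B,A,E,C,F], logical=[B,A,E,C,F,D]
After op 6 (swap(4, 2)): offset=1, physical=[D,B,A,F,C,E], logical=[B,A,F,C,E,D]
After op 7 (rotate(-3)): offset=4, physical=[D,B,A,F,C,E], logical=[C,E,D,B,A,F]
After op 8 (swap(5, 3)): offset=4, physical=[D,F,A,B,C,E], logical=[C,E,D,F,A,B]
After op 9 (swap(1, 5)): offset=4, physical=[D,F,A,E,C,B], logical=[C,B,D,F,A,E]
After op 10 (rotate(+3)): offset=1, physical=[D,F,A,E,C,B], logical=[F,A,E,C,B,D]
After op 11 (rotate(+2)): offset=3, physical=[D,F,A,E,C,B], logical=[E,C,B,D,F,A]
After op 12 (rotate(-2)): offset=1, physical=[D,F,A,E,C,B], logical=[F,A,E,C,B,D]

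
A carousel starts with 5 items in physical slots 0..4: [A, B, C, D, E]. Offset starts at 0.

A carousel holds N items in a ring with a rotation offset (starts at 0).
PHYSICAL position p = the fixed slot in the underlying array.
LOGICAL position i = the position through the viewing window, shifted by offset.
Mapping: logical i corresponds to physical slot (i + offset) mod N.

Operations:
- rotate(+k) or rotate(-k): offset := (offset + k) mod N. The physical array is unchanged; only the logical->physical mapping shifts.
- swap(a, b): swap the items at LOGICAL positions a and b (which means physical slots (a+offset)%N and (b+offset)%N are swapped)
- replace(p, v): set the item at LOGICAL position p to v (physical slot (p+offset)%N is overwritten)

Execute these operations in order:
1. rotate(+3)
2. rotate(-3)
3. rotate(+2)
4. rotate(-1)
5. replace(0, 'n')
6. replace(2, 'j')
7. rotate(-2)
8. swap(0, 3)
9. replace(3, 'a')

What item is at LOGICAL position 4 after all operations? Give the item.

After op 1 (rotate(+3)): offset=3, physical=[A,B,C,D,E], logical=[D,E,A,B,C]
After op 2 (rotate(-3)): offset=0, physical=[A,B,C,D,E], logical=[A,B,C,D,E]
After op 3 (rotate(+2)): offset=2, physical=[A,B,C,D,E], logical=[C,D,E,A,B]
After op 4 (rotate(-1)): offset=1, physical=[A,B,C,D,E], logical=[B,C,D,E,A]
After op 5 (replace(0, 'n')): offset=1, physical=[A,n,C,D,E], logical=[n,C,D,E,A]
After op 6 (replace(2, 'j')): offset=1, physical=[A,n,C,j,E], logical=[n,C,j,E,A]
After op 7 (rotate(-2)): offset=4, physical=[A,n,C,j,E], logical=[E,A,n,C,j]
After op 8 (swap(0, 3)): offset=4, physical=[A,n,E,j,C], logical=[C,A,n,E,j]
After op 9 (replace(3, 'a')): offset=4, physical=[A,n,a,j,C], logical=[C,A,n,a,j]

Answer: j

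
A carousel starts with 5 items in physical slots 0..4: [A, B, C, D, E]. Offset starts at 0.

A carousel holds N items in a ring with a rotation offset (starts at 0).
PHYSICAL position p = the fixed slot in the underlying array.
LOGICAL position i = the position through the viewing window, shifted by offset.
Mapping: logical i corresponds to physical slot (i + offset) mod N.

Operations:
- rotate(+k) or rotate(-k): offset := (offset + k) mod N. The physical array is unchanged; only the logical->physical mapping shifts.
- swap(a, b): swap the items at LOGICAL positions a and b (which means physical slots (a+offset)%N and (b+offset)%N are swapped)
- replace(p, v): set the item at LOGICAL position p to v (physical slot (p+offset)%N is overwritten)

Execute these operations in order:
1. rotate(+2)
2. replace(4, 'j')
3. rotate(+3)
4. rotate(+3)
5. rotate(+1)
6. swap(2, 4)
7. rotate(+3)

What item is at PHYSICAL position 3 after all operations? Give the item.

After op 1 (rotate(+2)): offset=2, physical=[A,B,C,D,E], logical=[C,D,E,A,B]
After op 2 (replace(4, 'j')): offset=2, physical=[A,j,C,D,E], logical=[C,D,E,A,j]
After op 3 (rotate(+3)): offset=0, physical=[A,j,C,D,E], logical=[A,j,C,D,E]
After op 4 (rotate(+3)): offset=3, physical=[A,j,C,D,E], logical=[D,E,A,j,C]
After op 5 (rotate(+1)): offset=4, physical=[A,j,C,D,E], logical=[E,A,j,C,D]
After op 6 (swap(2, 4)): offset=4, physical=[A,D,C,j,E], logical=[E,A,D,C,j]
After op 7 (rotate(+3)): offset=2, physical=[A,D,C,j,E], logical=[C,j,E,A,D]

Answer: j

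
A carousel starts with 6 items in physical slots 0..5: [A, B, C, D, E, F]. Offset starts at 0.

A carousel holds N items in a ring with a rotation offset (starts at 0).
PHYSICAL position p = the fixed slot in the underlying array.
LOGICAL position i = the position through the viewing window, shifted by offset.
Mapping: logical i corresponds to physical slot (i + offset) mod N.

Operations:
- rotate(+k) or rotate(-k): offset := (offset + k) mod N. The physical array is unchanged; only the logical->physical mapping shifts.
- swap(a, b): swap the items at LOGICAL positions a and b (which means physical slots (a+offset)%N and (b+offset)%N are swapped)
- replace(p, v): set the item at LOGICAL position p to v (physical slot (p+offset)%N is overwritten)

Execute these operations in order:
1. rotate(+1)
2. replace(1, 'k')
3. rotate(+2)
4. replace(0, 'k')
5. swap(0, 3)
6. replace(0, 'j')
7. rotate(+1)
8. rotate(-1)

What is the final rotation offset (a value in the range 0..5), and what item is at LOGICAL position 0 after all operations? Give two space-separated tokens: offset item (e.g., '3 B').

Answer: 3 j

Derivation:
After op 1 (rotate(+1)): offset=1, physical=[A,B,C,D,E,F], logical=[B,C,D,E,F,A]
After op 2 (replace(1, 'k')): offset=1, physical=[A,B,k,D,E,F], logical=[B,k,D,E,F,A]
After op 3 (rotate(+2)): offset=3, physical=[A,B,k,D,E,F], logical=[D,E,F,A,B,k]
After op 4 (replace(0, 'k')): offset=3, physical=[A,B,k,k,E,F], logical=[k,E,F,A,B,k]
After op 5 (swap(0, 3)): offset=3, physical=[k,B,k,A,E,F], logical=[A,E,F,k,B,k]
After op 6 (replace(0, 'j')): offset=3, physical=[k,B,k,j,E,F], logical=[j,E,F,k,B,k]
After op 7 (rotate(+1)): offset=4, physical=[k,B,k,j,E,F], logical=[E,F,k,B,k,j]
After op 8 (rotate(-1)): offset=3, physical=[k,B,k,j,E,F], logical=[j,E,F,k,B,k]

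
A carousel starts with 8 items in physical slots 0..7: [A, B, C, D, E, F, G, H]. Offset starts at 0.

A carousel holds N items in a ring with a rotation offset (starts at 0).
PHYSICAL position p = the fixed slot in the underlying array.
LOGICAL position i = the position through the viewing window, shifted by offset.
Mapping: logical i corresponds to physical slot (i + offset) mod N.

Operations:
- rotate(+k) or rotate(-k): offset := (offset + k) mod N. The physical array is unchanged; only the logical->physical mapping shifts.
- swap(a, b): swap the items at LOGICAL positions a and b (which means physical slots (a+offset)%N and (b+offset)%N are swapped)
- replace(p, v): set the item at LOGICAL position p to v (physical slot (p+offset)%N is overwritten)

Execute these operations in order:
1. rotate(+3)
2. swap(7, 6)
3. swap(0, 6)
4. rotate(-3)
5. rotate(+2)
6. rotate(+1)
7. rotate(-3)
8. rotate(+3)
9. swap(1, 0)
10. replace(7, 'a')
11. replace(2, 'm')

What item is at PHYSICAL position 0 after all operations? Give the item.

After op 1 (rotate(+3)): offset=3, physical=[A,B,C,D,E,F,G,H], logical=[D,E,F,G,H,A,B,C]
After op 2 (swap(7, 6)): offset=3, physical=[A,C,B,D,E,F,G,H], logical=[D,E,F,G,H,A,C,B]
After op 3 (swap(0, 6)): offset=3, physical=[A,D,B,C,E,F,G,H], logical=[C,E,F,G,H,A,D,B]
After op 4 (rotate(-3)): offset=0, physical=[A,D,B,C,E,F,G,H], logical=[A,D,B,C,E,F,G,H]
After op 5 (rotate(+2)): offset=2, physical=[A,D,B,C,E,F,G,H], logical=[B,C,E,F,G,H,A,D]
After op 6 (rotate(+1)): offset=3, physical=[A,D,B,C,E,F,G,H], logical=[C,E,F,G,H,A,D,B]
After op 7 (rotate(-3)): offset=0, physical=[A,D,B,C,E,F,G,H], logical=[A,D,B,C,E,F,G,H]
After op 8 (rotate(+3)): offset=3, physical=[A,D,B,C,E,F,G,H], logical=[C,E,F,G,H,A,D,B]
After op 9 (swap(1, 0)): offset=3, physical=[A,D,B,E,C,F,G,H], logical=[E,C,F,G,H,A,D,B]
After op 10 (replace(7, 'a')): offset=3, physical=[A,D,a,E,C,F,G,H], logical=[E,C,F,G,H,A,D,a]
After op 11 (replace(2, 'm')): offset=3, physical=[A,D,a,E,C,m,G,H], logical=[E,C,m,G,H,A,D,a]

Answer: A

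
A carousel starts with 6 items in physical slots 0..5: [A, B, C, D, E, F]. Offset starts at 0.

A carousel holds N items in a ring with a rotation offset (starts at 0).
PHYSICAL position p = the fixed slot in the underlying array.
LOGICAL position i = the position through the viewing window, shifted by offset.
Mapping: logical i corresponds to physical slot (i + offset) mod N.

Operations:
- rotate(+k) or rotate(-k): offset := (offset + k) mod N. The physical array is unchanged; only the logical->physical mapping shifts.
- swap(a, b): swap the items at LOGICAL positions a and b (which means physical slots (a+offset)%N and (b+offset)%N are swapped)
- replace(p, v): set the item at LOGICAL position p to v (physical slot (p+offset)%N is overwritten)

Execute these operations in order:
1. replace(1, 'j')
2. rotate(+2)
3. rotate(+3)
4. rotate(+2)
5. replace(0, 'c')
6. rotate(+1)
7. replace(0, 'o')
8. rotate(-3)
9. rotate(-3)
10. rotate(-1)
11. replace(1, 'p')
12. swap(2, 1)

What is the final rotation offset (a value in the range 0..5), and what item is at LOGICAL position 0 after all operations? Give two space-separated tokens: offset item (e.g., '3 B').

Answer: 1 c

Derivation:
After op 1 (replace(1, 'j')): offset=0, physical=[A,j,C,D,E,F], logical=[A,j,C,D,E,F]
After op 2 (rotate(+2)): offset=2, physical=[A,j,C,D,E,F], logical=[C,D,E,F,A,j]
After op 3 (rotate(+3)): offset=5, physical=[A,j,C,D,E,F], logical=[F,A,j,C,D,E]
After op 4 (rotate(+2)): offset=1, physical=[A,j,C,D,E,F], logical=[j,C,D,E,F,A]
After op 5 (replace(0, 'c')): offset=1, physical=[A,c,C,D,E,F], logical=[c,C,D,E,F,A]
After op 6 (rotate(+1)): offset=2, physical=[A,c,C,D,E,F], logical=[C,D,E,F,A,c]
After op 7 (replace(0, 'o')): offset=2, physical=[A,c,o,D,E,F], logical=[o,D,E,F,A,c]
After op 8 (rotate(-3)): offset=5, physical=[A,c,o,D,E,F], logical=[F,A,c,o,D,E]
After op 9 (rotate(-3)): offset=2, physical=[A,c,o,D,E,F], logical=[o,D,E,F,A,c]
After op 10 (rotate(-1)): offset=1, physical=[A,c,o,D,E,F], logical=[c,o,D,E,F,A]
After op 11 (replace(1, 'p')): offset=1, physical=[A,c,p,D,E,F], logical=[c,p,D,E,F,A]
After op 12 (swap(2, 1)): offset=1, physical=[A,c,D,p,E,F], logical=[c,D,p,E,F,A]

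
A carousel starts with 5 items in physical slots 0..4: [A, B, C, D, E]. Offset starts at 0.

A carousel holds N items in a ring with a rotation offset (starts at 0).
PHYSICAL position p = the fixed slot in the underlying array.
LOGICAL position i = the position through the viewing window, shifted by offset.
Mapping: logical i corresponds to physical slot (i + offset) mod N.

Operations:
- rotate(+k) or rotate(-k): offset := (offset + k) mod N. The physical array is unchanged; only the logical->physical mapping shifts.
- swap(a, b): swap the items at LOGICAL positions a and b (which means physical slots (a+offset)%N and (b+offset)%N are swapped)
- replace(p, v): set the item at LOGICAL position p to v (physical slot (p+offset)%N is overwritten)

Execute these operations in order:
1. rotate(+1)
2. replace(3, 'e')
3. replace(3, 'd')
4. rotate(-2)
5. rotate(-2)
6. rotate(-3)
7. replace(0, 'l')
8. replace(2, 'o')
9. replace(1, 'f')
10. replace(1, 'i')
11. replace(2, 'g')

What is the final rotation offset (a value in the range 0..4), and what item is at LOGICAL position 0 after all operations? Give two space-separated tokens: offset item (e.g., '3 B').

After op 1 (rotate(+1)): offset=1, physical=[A,B,C,D,E], logical=[B,C,D,E,A]
After op 2 (replace(3, 'e')): offset=1, physical=[A,B,C,D,e], logical=[B,C,D,e,A]
After op 3 (replace(3, 'd')): offset=1, physical=[A,B,C,D,d], logical=[B,C,D,d,A]
After op 4 (rotate(-2)): offset=4, physical=[A,B,C,D,d], logical=[d,A,B,C,D]
After op 5 (rotate(-2)): offset=2, physical=[A,B,C,D,d], logical=[C,D,d,A,B]
After op 6 (rotate(-3)): offset=4, physical=[A,B,C,D,d], logical=[d,A,B,C,D]
After op 7 (replace(0, 'l')): offset=4, physical=[A,B,C,D,l], logical=[l,A,B,C,D]
After op 8 (replace(2, 'o')): offset=4, physical=[A,o,C,D,l], logical=[l,A,o,C,D]
After op 9 (replace(1, 'f')): offset=4, physical=[f,o,C,D,l], logical=[l,f,o,C,D]
After op 10 (replace(1, 'i')): offset=4, physical=[i,o,C,D,l], logical=[l,i,o,C,D]
After op 11 (replace(2, 'g')): offset=4, physical=[i,g,C,D,l], logical=[l,i,g,C,D]

Answer: 4 l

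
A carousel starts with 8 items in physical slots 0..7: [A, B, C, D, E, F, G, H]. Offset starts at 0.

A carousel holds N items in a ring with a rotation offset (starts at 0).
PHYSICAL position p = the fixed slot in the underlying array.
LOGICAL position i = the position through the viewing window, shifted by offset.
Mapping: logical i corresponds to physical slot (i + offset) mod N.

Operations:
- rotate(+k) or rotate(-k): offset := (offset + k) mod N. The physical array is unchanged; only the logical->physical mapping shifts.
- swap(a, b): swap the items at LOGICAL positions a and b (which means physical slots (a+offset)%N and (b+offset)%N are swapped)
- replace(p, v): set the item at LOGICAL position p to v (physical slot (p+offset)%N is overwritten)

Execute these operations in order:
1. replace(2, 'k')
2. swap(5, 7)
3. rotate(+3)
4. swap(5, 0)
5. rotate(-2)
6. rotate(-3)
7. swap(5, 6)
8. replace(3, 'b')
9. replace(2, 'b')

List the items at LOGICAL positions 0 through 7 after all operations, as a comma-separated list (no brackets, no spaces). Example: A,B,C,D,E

Answer: G,F,b,b,k,E,A,H

Derivation:
After op 1 (replace(2, 'k')): offset=0, physical=[A,B,k,D,E,F,G,H], logical=[A,B,k,D,E,F,G,H]
After op 2 (swap(5, 7)): offset=0, physical=[A,B,k,D,E,H,G,F], logical=[A,B,k,D,E,H,G,F]
After op 3 (rotate(+3)): offset=3, physical=[A,B,k,D,E,H,G,F], logical=[D,E,H,G,F,A,B,k]
After op 4 (swap(5, 0)): offset=3, physical=[D,B,k,A,E,H,G,F], logical=[A,E,H,G,F,D,B,k]
After op 5 (rotate(-2)): offset=1, physical=[D,B,k,A,E,H,G,F], logical=[B,k,A,E,H,G,F,D]
After op 6 (rotate(-3)): offset=6, physical=[D,B,k,A,E,H,G,F], logical=[G,F,D,B,k,A,E,H]
After op 7 (swap(5, 6)): offset=6, physical=[D,B,k,E,A,H,G,F], logical=[G,F,D,B,k,E,A,H]
After op 8 (replace(3, 'b')): offset=6, physical=[D,b,k,E,A,H,G,F], logical=[G,F,D,b,k,E,A,H]
After op 9 (replace(2, 'b')): offset=6, physical=[b,b,k,E,A,H,G,F], logical=[G,F,b,b,k,E,A,H]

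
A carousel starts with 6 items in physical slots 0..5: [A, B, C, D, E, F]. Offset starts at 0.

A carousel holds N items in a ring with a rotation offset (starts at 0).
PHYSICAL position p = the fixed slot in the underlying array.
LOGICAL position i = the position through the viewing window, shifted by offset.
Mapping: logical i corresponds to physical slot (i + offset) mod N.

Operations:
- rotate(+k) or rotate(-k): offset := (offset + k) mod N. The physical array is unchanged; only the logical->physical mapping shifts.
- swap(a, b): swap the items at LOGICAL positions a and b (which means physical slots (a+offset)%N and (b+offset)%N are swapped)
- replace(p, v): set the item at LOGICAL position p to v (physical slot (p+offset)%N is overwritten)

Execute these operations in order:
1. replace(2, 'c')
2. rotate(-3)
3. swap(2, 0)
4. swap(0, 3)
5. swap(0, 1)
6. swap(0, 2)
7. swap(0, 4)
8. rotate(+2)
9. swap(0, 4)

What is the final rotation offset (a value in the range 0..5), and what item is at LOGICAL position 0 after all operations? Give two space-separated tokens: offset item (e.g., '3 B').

After op 1 (replace(2, 'c')): offset=0, physical=[A,B,c,D,E,F], logical=[A,B,c,D,E,F]
After op 2 (rotate(-3)): offset=3, physical=[A,B,c,D,E,F], logical=[D,E,F,A,B,c]
After op 3 (swap(2, 0)): offset=3, physical=[A,B,c,F,E,D], logical=[F,E,D,A,B,c]
After op 4 (swap(0, 3)): offset=3, physical=[F,B,c,A,E,D], logical=[A,E,D,F,B,c]
After op 5 (swap(0, 1)): offset=3, physical=[F,B,c,E,A,D], logical=[E,A,D,F,B,c]
After op 6 (swap(0, 2)): offset=3, physical=[F,B,c,D,A,E], logical=[D,A,E,F,B,c]
After op 7 (swap(0, 4)): offset=3, physical=[F,D,c,B,A,E], logical=[B,A,E,F,D,c]
After op 8 (rotate(+2)): offset=5, physical=[F,D,c,B,A,E], logical=[E,F,D,c,B,A]
After op 9 (swap(0, 4)): offset=5, physical=[F,D,c,E,A,B], logical=[B,F,D,c,E,A]

Answer: 5 B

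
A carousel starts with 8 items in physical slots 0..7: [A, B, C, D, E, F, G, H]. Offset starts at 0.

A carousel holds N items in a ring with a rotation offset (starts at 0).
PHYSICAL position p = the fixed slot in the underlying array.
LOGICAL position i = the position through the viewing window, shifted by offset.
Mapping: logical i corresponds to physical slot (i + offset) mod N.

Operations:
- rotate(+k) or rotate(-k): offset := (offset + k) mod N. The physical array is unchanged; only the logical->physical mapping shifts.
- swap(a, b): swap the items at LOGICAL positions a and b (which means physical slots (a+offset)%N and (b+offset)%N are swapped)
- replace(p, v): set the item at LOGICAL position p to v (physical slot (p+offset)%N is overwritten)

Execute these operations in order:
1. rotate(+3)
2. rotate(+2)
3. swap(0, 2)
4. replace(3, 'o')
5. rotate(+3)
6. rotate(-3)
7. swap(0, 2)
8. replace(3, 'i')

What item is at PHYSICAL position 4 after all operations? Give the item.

After op 1 (rotate(+3)): offset=3, physical=[A,B,C,D,E,F,G,H], logical=[D,E,F,G,H,A,B,C]
After op 2 (rotate(+2)): offset=5, physical=[A,B,C,D,E,F,G,H], logical=[F,G,H,A,B,C,D,E]
After op 3 (swap(0, 2)): offset=5, physical=[A,B,C,D,E,H,G,F], logical=[H,G,F,A,B,C,D,E]
After op 4 (replace(3, 'o')): offset=5, physical=[o,B,C,D,E,H,G,F], logical=[H,G,F,o,B,C,D,E]
After op 5 (rotate(+3)): offset=0, physical=[o,B,C,D,E,H,G,F], logical=[o,B,C,D,E,H,G,F]
After op 6 (rotate(-3)): offset=5, physical=[o,B,C,D,E,H,G,F], logical=[H,G,F,o,B,C,D,E]
After op 7 (swap(0, 2)): offset=5, physical=[o,B,C,D,E,F,G,H], logical=[F,G,H,o,B,C,D,E]
After op 8 (replace(3, 'i')): offset=5, physical=[i,B,C,D,E,F,G,H], logical=[F,G,H,i,B,C,D,E]

Answer: E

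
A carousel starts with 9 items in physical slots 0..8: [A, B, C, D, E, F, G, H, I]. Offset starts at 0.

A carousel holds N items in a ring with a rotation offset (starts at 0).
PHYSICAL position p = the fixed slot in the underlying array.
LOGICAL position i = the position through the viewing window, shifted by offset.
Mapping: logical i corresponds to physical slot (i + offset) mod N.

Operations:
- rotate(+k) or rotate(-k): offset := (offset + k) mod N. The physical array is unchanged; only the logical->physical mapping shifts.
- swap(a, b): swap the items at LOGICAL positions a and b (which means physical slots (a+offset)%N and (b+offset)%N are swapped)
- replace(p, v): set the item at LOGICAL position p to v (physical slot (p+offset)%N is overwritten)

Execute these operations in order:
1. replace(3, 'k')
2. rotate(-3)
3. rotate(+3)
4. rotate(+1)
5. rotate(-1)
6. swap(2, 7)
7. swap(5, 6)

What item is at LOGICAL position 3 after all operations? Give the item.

Answer: k

Derivation:
After op 1 (replace(3, 'k')): offset=0, physical=[A,B,C,k,E,F,G,H,I], logical=[A,B,C,k,E,F,G,H,I]
After op 2 (rotate(-3)): offset=6, physical=[A,B,C,k,E,F,G,H,I], logical=[G,H,I,A,B,C,k,E,F]
After op 3 (rotate(+3)): offset=0, physical=[A,B,C,k,E,F,G,H,I], logical=[A,B,C,k,E,F,G,H,I]
After op 4 (rotate(+1)): offset=1, physical=[A,B,C,k,E,F,G,H,I], logical=[B,C,k,E,F,G,H,I,A]
After op 5 (rotate(-1)): offset=0, physical=[A,B,C,k,E,F,G,H,I], logical=[A,B,C,k,E,F,G,H,I]
After op 6 (swap(2, 7)): offset=0, physical=[A,B,H,k,E,F,G,C,I], logical=[A,B,H,k,E,F,G,C,I]
After op 7 (swap(5, 6)): offset=0, physical=[A,B,H,k,E,G,F,C,I], logical=[A,B,H,k,E,G,F,C,I]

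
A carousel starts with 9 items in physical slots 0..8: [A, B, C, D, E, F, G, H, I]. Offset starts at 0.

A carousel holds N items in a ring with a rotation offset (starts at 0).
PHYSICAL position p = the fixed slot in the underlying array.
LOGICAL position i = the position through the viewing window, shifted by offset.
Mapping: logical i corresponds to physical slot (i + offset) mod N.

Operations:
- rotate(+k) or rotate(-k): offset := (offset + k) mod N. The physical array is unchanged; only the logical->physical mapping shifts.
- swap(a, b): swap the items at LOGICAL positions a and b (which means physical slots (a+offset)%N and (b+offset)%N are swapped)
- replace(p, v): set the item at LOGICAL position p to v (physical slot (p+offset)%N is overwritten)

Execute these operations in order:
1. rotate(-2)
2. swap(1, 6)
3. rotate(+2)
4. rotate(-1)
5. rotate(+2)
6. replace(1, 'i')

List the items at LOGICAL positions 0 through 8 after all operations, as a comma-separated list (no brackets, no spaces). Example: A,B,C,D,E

After op 1 (rotate(-2)): offset=7, physical=[A,B,C,D,E,F,G,H,I], logical=[H,I,A,B,C,D,E,F,G]
After op 2 (swap(1, 6)): offset=7, physical=[A,B,C,D,I,F,G,H,E], logical=[H,E,A,B,C,D,I,F,G]
After op 3 (rotate(+2)): offset=0, physical=[A,B,C,D,I,F,G,H,E], logical=[A,B,C,D,I,F,G,H,E]
After op 4 (rotate(-1)): offset=8, physical=[A,B,C,D,I,F,G,H,E], logical=[E,A,B,C,D,I,F,G,H]
After op 5 (rotate(+2)): offset=1, physical=[A,B,C,D,I,F,G,H,E], logical=[B,C,D,I,F,G,H,E,A]
After op 6 (replace(1, 'i')): offset=1, physical=[A,B,i,D,I,F,G,H,E], logical=[B,i,D,I,F,G,H,E,A]

Answer: B,i,D,I,F,G,H,E,A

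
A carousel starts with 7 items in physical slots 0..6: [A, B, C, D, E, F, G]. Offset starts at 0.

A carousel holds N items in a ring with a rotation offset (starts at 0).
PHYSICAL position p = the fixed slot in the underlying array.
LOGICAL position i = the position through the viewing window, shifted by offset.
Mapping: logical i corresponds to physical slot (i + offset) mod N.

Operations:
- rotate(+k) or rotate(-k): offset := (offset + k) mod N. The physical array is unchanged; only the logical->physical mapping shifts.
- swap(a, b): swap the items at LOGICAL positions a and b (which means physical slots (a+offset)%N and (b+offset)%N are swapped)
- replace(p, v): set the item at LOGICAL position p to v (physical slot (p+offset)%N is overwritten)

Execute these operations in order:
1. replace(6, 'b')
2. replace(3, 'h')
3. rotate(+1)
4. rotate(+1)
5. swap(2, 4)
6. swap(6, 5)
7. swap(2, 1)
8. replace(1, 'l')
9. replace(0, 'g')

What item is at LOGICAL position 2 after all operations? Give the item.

After op 1 (replace(6, 'b')): offset=0, physical=[A,B,C,D,E,F,b], logical=[A,B,C,D,E,F,b]
After op 2 (replace(3, 'h')): offset=0, physical=[A,B,C,h,E,F,b], logical=[A,B,C,h,E,F,b]
After op 3 (rotate(+1)): offset=1, physical=[A,B,C,h,E,F,b], logical=[B,C,h,E,F,b,A]
After op 4 (rotate(+1)): offset=2, physical=[A,B,C,h,E,F,b], logical=[C,h,E,F,b,A,B]
After op 5 (swap(2, 4)): offset=2, physical=[A,B,C,h,b,F,E], logical=[C,h,b,F,E,A,B]
After op 6 (swap(6, 5)): offset=2, physical=[B,A,C,h,b,F,E], logical=[C,h,b,F,E,B,A]
After op 7 (swap(2, 1)): offset=2, physical=[B,A,C,b,h,F,E], logical=[C,b,h,F,E,B,A]
After op 8 (replace(1, 'l')): offset=2, physical=[B,A,C,l,h,F,E], logical=[C,l,h,F,E,B,A]
After op 9 (replace(0, 'g')): offset=2, physical=[B,A,g,l,h,F,E], logical=[g,l,h,F,E,B,A]

Answer: h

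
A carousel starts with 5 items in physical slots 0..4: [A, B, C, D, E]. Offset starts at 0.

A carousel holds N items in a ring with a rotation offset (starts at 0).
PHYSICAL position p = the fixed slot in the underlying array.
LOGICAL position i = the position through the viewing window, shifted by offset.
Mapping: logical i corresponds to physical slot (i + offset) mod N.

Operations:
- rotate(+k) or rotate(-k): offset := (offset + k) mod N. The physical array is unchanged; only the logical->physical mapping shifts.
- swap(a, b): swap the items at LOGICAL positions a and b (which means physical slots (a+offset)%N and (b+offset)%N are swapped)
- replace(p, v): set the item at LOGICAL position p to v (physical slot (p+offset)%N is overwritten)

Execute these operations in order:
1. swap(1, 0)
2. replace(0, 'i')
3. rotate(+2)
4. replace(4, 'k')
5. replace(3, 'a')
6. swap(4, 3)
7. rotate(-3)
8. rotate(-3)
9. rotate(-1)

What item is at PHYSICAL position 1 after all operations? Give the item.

Answer: a

Derivation:
After op 1 (swap(1, 0)): offset=0, physical=[B,A,C,D,E], logical=[B,A,C,D,E]
After op 2 (replace(0, 'i')): offset=0, physical=[i,A,C,D,E], logical=[i,A,C,D,E]
After op 3 (rotate(+2)): offset=2, physical=[i,A,C,D,E], logical=[C,D,E,i,A]
After op 4 (replace(4, 'k')): offset=2, physical=[i,k,C,D,E], logical=[C,D,E,i,k]
After op 5 (replace(3, 'a')): offset=2, physical=[a,k,C,D,E], logical=[C,D,E,a,k]
After op 6 (swap(4, 3)): offset=2, physical=[k,a,C,D,E], logical=[C,D,E,k,a]
After op 7 (rotate(-3)): offset=4, physical=[k,a,C,D,E], logical=[E,k,a,C,D]
After op 8 (rotate(-3)): offset=1, physical=[k,a,C,D,E], logical=[a,C,D,E,k]
After op 9 (rotate(-1)): offset=0, physical=[k,a,C,D,E], logical=[k,a,C,D,E]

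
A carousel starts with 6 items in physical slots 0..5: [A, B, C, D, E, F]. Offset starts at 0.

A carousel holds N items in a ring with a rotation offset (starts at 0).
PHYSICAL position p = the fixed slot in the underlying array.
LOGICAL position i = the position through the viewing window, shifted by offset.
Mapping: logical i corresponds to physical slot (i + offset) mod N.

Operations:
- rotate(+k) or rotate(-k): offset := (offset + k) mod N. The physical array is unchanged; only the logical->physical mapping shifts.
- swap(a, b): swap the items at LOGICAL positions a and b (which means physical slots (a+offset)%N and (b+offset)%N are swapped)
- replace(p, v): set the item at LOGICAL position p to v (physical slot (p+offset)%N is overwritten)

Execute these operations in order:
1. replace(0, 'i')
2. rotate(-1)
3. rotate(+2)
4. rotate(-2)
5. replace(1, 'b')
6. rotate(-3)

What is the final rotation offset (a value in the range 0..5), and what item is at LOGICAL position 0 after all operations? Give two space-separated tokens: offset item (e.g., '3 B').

Answer: 2 C

Derivation:
After op 1 (replace(0, 'i')): offset=0, physical=[i,B,C,D,E,F], logical=[i,B,C,D,E,F]
After op 2 (rotate(-1)): offset=5, physical=[i,B,C,D,E,F], logical=[F,i,B,C,D,E]
After op 3 (rotate(+2)): offset=1, physical=[i,B,C,D,E,F], logical=[B,C,D,E,F,i]
After op 4 (rotate(-2)): offset=5, physical=[i,B,C,D,E,F], logical=[F,i,B,C,D,E]
After op 5 (replace(1, 'b')): offset=5, physical=[b,B,C,D,E,F], logical=[F,b,B,C,D,E]
After op 6 (rotate(-3)): offset=2, physical=[b,B,C,D,E,F], logical=[C,D,E,F,b,B]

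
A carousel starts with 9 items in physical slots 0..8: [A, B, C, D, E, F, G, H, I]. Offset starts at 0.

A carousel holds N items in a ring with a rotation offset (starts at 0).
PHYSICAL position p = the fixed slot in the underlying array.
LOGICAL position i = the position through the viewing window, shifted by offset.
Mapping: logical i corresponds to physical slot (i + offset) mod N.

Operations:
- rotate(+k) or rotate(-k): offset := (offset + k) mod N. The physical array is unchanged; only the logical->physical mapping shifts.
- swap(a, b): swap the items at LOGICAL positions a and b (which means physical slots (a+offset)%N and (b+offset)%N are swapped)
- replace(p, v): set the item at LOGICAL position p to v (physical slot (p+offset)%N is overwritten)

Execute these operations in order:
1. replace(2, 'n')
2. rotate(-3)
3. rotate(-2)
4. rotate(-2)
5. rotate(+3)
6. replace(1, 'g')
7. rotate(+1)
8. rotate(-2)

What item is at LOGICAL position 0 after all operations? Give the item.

After op 1 (replace(2, 'n')): offset=0, physical=[A,B,n,D,E,F,G,H,I], logical=[A,B,n,D,E,F,G,H,I]
After op 2 (rotate(-3)): offset=6, physical=[A,B,n,D,E,F,G,H,I], logical=[G,H,I,A,B,n,D,E,F]
After op 3 (rotate(-2)): offset=4, physical=[A,B,n,D,E,F,G,H,I], logical=[E,F,G,H,I,A,B,n,D]
After op 4 (rotate(-2)): offset=2, physical=[A,B,n,D,E,F,G,H,I], logical=[n,D,E,F,G,H,I,A,B]
After op 5 (rotate(+3)): offset=5, physical=[A,B,n,D,E,F,G,H,I], logical=[F,G,H,I,A,B,n,D,E]
After op 6 (replace(1, 'g')): offset=5, physical=[A,B,n,D,E,F,g,H,I], logical=[F,g,H,I,A,B,n,D,E]
After op 7 (rotate(+1)): offset=6, physical=[A,B,n,D,E,F,g,H,I], logical=[g,H,I,A,B,n,D,E,F]
After op 8 (rotate(-2)): offset=4, physical=[A,B,n,D,E,F,g,H,I], logical=[E,F,g,H,I,A,B,n,D]

Answer: E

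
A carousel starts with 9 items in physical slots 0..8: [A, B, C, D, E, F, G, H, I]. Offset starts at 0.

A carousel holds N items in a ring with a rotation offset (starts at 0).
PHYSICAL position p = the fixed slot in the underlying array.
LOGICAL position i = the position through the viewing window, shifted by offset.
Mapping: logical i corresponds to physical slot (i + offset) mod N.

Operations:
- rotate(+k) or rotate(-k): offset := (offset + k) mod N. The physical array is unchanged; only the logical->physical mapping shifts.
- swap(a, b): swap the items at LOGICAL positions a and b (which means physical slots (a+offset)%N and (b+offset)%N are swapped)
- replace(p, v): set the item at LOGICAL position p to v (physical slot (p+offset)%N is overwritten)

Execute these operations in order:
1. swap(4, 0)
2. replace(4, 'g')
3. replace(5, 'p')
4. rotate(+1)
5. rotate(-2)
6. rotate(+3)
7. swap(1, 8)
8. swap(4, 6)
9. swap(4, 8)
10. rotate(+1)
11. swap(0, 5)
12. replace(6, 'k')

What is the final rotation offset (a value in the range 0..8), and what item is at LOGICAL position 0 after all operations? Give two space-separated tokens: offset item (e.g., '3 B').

Answer: 3 G

Derivation:
After op 1 (swap(4, 0)): offset=0, physical=[E,B,C,D,A,F,G,H,I], logical=[E,B,C,D,A,F,G,H,I]
After op 2 (replace(4, 'g')): offset=0, physical=[E,B,C,D,g,F,G,H,I], logical=[E,B,C,D,g,F,G,H,I]
After op 3 (replace(5, 'p')): offset=0, physical=[E,B,C,D,g,p,G,H,I], logical=[E,B,C,D,g,p,G,H,I]
After op 4 (rotate(+1)): offset=1, physical=[E,B,C,D,g,p,G,H,I], logical=[B,C,D,g,p,G,H,I,E]
After op 5 (rotate(-2)): offset=8, physical=[E,B,C,D,g,p,G,H,I], logical=[I,E,B,C,D,g,p,G,H]
After op 6 (rotate(+3)): offset=2, physical=[E,B,C,D,g,p,G,H,I], logical=[C,D,g,p,G,H,I,E,B]
After op 7 (swap(1, 8)): offset=2, physical=[E,D,C,B,g,p,G,H,I], logical=[C,B,g,p,G,H,I,E,D]
After op 8 (swap(4, 6)): offset=2, physical=[E,D,C,B,g,p,I,H,G], logical=[C,B,g,p,I,H,G,E,D]
After op 9 (swap(4, 8)): offset=2, physical=[E,I,C,B,g,p,D,H,G], logical=[C,B,g,p,D,H,G,E,I]
After op 10 (rotate(+1)): offset=3, physical=[E,I,C,B,g,p,D,H,G], logical=[B,g,p,D,H,G,E,I,C]
After op 11 (swap(0, 5)): offset=3, physical=[E,I,C,G,g,p,D,H,B], logical=[G,g,p,D,H,B,E,I,C]
After op 12 (replace(6, 'k')): offset=3, physical=[k,I,C,G,g,p,D,H,B], logical=[G,g,p,D,H,B,k,I,C]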